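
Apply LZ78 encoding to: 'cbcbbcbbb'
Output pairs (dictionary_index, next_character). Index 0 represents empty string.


LZ78 encoding steps:
Dictionary: {0: ''}
Step 1: w='' (idx 0), next='c' -> output (0, 'c'), add 'c' as idx 1
Step 2: w='' (idx 0), next='b' -> output (0, 'b'), add 'b' as idx 2
Step 3: w='c' (idx 1), next='b' -> output (1, 'b'), add 'cb' as idx 3
Step 4: w='b' (idx 2), next='c' -> output (2, 'c'), add 'bc' as idx 4
Step 5: w='b' (idx 2), next='b' -> output (2, 'b'), add 'bb' as idx 5
Step 6: w='b' (idx 2), end of input -> output (2, '')


Encoded: [(0, 'c'), (0, 'b'), (1, 'b'), (2, 'c'), (2, 'b'), (2, '')]


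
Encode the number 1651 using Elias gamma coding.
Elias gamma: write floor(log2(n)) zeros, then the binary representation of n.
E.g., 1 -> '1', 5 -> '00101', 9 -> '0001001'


num_bits = floor(log2(1651)) + 1 = 11
leading_zeros = num_bits - 1 = 10
binary(1651) = 11001110011

Elias gamma(1651) = '0000000000' + '11001110011' = 000000000011001110011 (21 bits)


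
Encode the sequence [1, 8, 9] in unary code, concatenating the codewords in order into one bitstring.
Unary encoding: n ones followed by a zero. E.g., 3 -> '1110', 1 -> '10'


Encode each number as n ones followed by a terminating 0:
  1 -> 10 (2 bits)
  8 -> 111111110 (9 bits)
  9 -> 1111111110 (10 bits)
Total length = 2 + 9 + 10 = 21 bits.

Unary([1, 8, 9]) = 101111111101111111110 (21 bits)


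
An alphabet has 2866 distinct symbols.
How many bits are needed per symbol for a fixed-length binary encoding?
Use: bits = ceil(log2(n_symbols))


log2(2866) = 11.4848
Bracket: 2^11 = 2048 < 2866 <= 2^12 = 4096
So ceil(log2(2866)) = 12

bits = ceil(log2(2866)) = ceil(11.4848) = 12 bits


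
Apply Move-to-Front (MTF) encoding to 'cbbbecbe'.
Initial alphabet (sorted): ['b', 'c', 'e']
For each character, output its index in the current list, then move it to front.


MTF encoding:
'c': index 1 in ['b', 'c', 'e'] -> ['c', 'b', 'e']
'b': index 1 in ['c', 'b', 'e'] -> ['b', 'c', 'e']
'b': index 0 in ['b', 'c', 'e'] -> ['b', 'c', 'e']
'b': index 0 in ['b', 'c', 'e'] -> ['b', 'c', 'e']
'e': index 2 in ['b', 'c', 'e'] -> ['e', 'b', 'c']
'c': index 2 in ['e', 'b', 'c'] -> ['c', 'e', 'b']
'b': index 2 in ['c', 'e', 'b'] -> ['b', 'c', 'e']
'e': index 2 in ['b', 'c', 'e'] -> ['e', 'b', 'c']


Output: [1, 1, 0, 0, 2, 2, 2, 2]


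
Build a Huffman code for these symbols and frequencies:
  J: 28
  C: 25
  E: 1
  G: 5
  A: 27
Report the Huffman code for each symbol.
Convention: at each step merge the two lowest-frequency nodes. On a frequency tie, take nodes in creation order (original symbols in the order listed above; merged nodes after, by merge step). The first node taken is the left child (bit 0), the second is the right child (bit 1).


Huffman tree construction:
Step 1: Merge E(1) + G(5) = 6
Step 2: Merge (E+G)(6) + C(25) = 31
Step 3: Merge A(27) + J(28) = 55
Step 4: Merge ((E+G)+C)(31) + (A+J)(55) = 86
Read each symbol's code off the tree from the root (left child = 0, right child = 1).

Codes:
  J: 11 (length 2)
  C: 01 (length 2)
  E: 000 (length 3)
  G: 001 (length 3)
  A: 10 (length 2)
Average code length: 178/86 = 2.0698 bits/symbol


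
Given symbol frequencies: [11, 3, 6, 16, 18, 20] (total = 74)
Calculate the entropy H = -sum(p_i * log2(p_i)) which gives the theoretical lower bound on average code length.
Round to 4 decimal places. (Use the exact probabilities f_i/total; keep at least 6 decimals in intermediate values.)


Per-symbol terms -p_i * log2(p_i) with p_i = f_i/74:
  p = 11/74 = 0.148649: log2(p) = -2.750022, -p*log2(p) = 0.408787
  p = 3/74 = 0.040541: log2(p) = -4.624491, -p*log2(p) = 0.187479
  p = 6/74 = 0.081081: log2(p) = -3.624491, -p*log2(p) = 0.293878
  p = 16/74 = 0.216216: log2(p) = -2.209453, -p*log2(p) = 0.477720
  p = 18/74 = 0.243243: log2(p) = -2.039528, -p*log2(p) = 0.496101
  p = 20/74 = 0.270270: log2(p) = -1.887525, -p*log2(p) = 0.510142
H = 0.408787 + 0.187479 + 0.293878 + 0.477720 + 0.496101 + 0.510142 = 2.374107

H = 2.3741 bits/symbol


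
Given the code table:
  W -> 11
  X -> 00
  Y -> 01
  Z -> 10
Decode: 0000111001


Decoding:
00 -> X
00 -> X
11 -> W
10 -> Z
01 -> Y


Result: XXWZY


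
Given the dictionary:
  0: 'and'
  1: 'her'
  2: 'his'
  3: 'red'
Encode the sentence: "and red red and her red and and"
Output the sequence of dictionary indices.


Look up each word in the dictionary:
  'and' -> 0
  'red' -> 3
  'red' -> 3
  'and' -> 0
  'her' -> 1
  'red' -> 3
  'and' -> 0
  'and' -> 0

Encoded: [0, 3, 3, 0, 1, 3, 0, 0]


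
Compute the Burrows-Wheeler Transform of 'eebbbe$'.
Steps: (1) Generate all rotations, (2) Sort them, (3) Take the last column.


Rotations (sorted):
  0: $eebbbe -> last char: e
  1: bbbe$ee -> last char: e
  2: bbe$eeb -> last char: b
  3: be$eebb -> last char: b
  4: e$eebbb -> last char: b
  5: ebbbe$e -> last char: e
  6: eebbbe$ -> last char: $


BWT = eebbbe$


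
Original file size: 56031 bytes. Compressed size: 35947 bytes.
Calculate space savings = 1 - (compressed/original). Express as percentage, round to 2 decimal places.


ratio = compressed/original = 35947/56031 = 0.641556
savings = 1 - ratio = 1 - 0.641556 = 0.358444
as a percentage: 0.358444 * 100 = 35.84%

Space savings = 1 - 35947/56031 = 35.84%


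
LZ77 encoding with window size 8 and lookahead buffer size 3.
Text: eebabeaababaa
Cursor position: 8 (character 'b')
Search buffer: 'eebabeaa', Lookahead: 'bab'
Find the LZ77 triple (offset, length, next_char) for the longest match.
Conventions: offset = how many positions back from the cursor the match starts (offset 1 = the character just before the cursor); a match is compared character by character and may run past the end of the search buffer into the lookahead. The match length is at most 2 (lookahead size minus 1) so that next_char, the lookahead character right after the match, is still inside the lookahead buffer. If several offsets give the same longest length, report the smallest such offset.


Try each offset into the search buffer:
  offset=1 (pos 7, char 'a'): match length 0
  offset=2 (pos 6, char 'a'): match length 0
  offset=3 (pos 5, char 'e'): match length 0
  offset=4 (pos 4, char 'b'): match length 1
  offset=5 (pos 3, char 'a'): match length 0
  offset=6 (pos 2, char 'b'): match length 2
  offset=7 (pos 1, char 'e'): match length 0
  offset=8 (pos 0, char 'e'): match length 0
Longest match has length 2 at offset 6.
next_char = character at position 8 + 2 = 10 -> 'b'

Best match: offset=6, length=2 (matching 'ba' starting at position 2)
LZ77 triple: (6, 2, 'b')


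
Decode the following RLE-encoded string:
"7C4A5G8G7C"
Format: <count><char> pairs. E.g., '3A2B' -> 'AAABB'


Expanding each <count><char> pair:
  7C -> 'CCCCCCC'
  4A -> 'AAAA'
  5G -> 'GGGGG'
  8G -> 'GGGGGGGG'
  7C -> 'CCCCCCC'

Decoded = CCCCCCCAAAAGGGGGGGGGGGGGCCCCCCC


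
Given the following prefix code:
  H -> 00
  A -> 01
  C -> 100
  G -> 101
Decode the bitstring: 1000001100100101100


Decoding step by step:
Bits 100 -> C
Bits 00 -> H
Bits 01 -> A
Bits 100 -> C
Bits 100 -> C
Bits 101 -> G
Bits 100 -> C


Decoded message: CHACCGC


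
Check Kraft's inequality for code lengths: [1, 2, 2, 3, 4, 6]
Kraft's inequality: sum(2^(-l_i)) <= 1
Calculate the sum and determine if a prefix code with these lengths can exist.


Sum = 2^(-1) + 2^(-2) + 2^(-2) + 2^(-3) + 2^(-4) + 2^(-6)
    = 0.5 + 0.25 + 0.25 + 0.125 + 0.0625 + 0.015625
    = 77/64 = 1.203125
Since 1.203125 > 1, Kraft's inequality is NOT satisfied.
A prefix code with these lengths CANNOT exist.

Kraft sum = 1.203125. Not satisfied.


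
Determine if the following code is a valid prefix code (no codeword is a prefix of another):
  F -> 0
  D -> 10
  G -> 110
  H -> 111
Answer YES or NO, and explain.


Checking each pair (does one codeword prefix another?):
  F='0' vs D='10': no prefix
  F='0' vs G='110': no prefix
  F='0' vs H='111': no prefix
  D='10' vs F='0': no prefix
  D='10' vs G='110': no prefix
  D='10' vs H='111': no prefix
  G='110' vs F='0': no prefix
  G='110' vs D='10': no prefix
  G='110' vs H='111': no prefix
  H='111' vs F='0': no prefix
  H='111' vs D='10': no prefix
  H='111' vs G='110': no prefix
No violation found over all pairs.

YES -- this is a valid prefix code. No codeword is a prefix of any other codeword.


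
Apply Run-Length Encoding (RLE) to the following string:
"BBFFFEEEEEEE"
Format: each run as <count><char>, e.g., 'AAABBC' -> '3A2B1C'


Scanning runs left to right:
  i=0: run of 'B' x 2 -> '2B'
  i=2: run of 'F' x 3 -> '3F'
  i=5: run of 'E' x 7 -> '7E'

RLE = 2B3F7E


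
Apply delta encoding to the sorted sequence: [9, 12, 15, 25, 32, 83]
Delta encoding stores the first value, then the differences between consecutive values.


First value: 9
Deltas:
  12 - 9 = 3
  15 - 12 = 3
  25 - 15 = 10
  32 - 25 = 7
  83 - 32 = 51


Delta encoded: [9, 3, 3, 10, 7, 51]


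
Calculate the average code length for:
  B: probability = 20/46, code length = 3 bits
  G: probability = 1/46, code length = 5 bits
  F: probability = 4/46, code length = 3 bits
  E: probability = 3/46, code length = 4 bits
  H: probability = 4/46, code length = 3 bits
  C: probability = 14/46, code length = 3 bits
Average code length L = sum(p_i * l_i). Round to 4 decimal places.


Weighted contributions p_i * l_i:
  B: (20/46) * 3 = 60/46
  G: (1/46) * 5 = 5/46
  F: (4/46) * 3 = 12/46
  E: (3/46) * 4 = 12/46
  H: (4/46) * 3 = 12/46
  C: (14/46) * 3 = 42/46
Sum = (60 + 5 + 12 + 12 + 12 + 42)/46 = 143/46

L = 143/46 = 3.1087 bits/symbol


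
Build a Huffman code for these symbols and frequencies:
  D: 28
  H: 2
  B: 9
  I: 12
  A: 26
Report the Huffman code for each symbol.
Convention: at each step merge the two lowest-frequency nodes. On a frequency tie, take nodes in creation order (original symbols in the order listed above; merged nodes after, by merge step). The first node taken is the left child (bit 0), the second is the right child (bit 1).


Huffman tree construction:
Step 1: Merge H(2) + B(9) = 11
Step 2: Merge (H+B)(11) + I(12) = 23
Step 3: Merge ((H+B)+I)(23) + A(26) = 49
Step 4: Merge D(28) + (((H+B)+I)+A)(49) = 77
Read each symbol's code off the tree from the root (left child = 0, right child = 1).

Codes:
  D: 0 (length 1)
  H: 1000 (length 4)
  B: 1001 (length 4)
  I: 101 (length 3)
  A: 11 (length 2)
Average code length: 160/77 = 2.0779 bits/symbol


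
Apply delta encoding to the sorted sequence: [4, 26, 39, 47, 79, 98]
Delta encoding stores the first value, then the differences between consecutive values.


First value: 4
Deltas:
  26 - 4 = 22
  39 - 26 = 13
  47 - 39 = 8
  79 - 47 = 32
  98 - 79 = 19


Delta encoded: [4, 22, 13, 8, 32, 19]


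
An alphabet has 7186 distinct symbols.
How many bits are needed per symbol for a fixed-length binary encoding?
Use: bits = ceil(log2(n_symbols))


log2(7186) = 12.811
Bracket: 2^12 = 4096 < 7186 <= 2^13 = 8192
So ceil(log2(7186)) = 13

bits = ceil(log2(7186)) = ceil(12.811) = 13 bits


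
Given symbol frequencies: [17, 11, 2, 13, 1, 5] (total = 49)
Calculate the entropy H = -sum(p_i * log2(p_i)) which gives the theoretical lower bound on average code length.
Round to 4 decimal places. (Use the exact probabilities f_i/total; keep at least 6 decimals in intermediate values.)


Per-symbol terms -p_i * log2(p_i) with p_i = f_i/49:
  p = 17/49 = 0.346939: log2(p) = -1.527247, -p*log2(p) = 0.529861
  p = 11/49 = 0.224490: log2(p) = -2.155278, -p*log2(p) = 0.483838
  p = 2/49 = 0.040816: log2(p) = -4.614710, -p*log2(p) = 0.188356
  p = 13/49 = 0.265306: log2(p) = -1.914270, -p*log2(p) = 0.507868
  p = 1/49 = 0.020408: log2(p) = -5.614710, -p*log2(p) = 0.114586
  p = 5/49 = 0.102041: log2(p) = -3.292782, -p*log2(p) = 0.335998
H = 0.529861 + 0.483838 + 0.188356 + 0.507868 + 0.114586 + 0.335998 = 2.160507

H = 2.1605 bits/symbol


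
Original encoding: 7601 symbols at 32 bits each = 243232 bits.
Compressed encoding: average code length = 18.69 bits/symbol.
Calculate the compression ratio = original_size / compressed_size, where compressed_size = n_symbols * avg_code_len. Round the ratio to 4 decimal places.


original_size = n_symbols * orig_bits = 7601 * 32 = 243232 bits
compressed_size = n_symbols * avg_code_len = 7601 * 18.69 = 142062.69 bits
ratio = original_size / compressed_size = 243232 / 142062.69 = 1.7121

Compression ratio = 1.7121


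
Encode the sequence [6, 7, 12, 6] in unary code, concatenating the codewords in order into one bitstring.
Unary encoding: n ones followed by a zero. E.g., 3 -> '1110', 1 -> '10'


Encode each number as n ones followed by a terminating 0:
  6 -> 1111110 (7 bits)
  7 -> 11111110 (8 bits)
  12 -> 1111111111110 (13 bits)
  6 -> 1111110 (7 bits)
Total length = 7 + 8 + 13 + 7 = 35 bits.

Unary([6, 7, 12, 6]) = 11111101111111011111111111101111110 (35 bits)


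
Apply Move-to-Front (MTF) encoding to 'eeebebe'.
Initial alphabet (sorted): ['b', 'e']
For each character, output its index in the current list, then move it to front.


MTF encoding:
'e': index 1 in ['b', 'e'] -> ['e', 'b']
'e': index 0 in ['e', 'b'] -> ['e', 'b']
'e': index 0 in ['e', 'b'] -> ['e', 'b']
'b': index 1 in ['e', 'b'] -> ['b', 'e']
'e': index 1 in ['b', 'e'] -> ['e', 'b']
'b': index 1 in ['e', 'b'] -> ['b', 'e']
'e': index 1 in ['b', 'e'] -> ['e', 'b']


Output: [1, 0, 0, 1, 1, 1, 1]


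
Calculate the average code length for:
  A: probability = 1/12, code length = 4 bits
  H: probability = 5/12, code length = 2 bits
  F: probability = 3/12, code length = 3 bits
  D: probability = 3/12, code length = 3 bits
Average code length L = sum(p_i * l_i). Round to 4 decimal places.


Weighted contributions p_i * l_i:
  A: (1/12) * 4 = 4/12
  H: (5/12) * 2 = 10/12
  F: (3/12) * 3 = 9/12
  D: (3/12) * 3 = 9/12
Sum = (4 + 10 + 9 + 9)/12 = 32/12

L = 32/12 = 2.6667 bits/symbol


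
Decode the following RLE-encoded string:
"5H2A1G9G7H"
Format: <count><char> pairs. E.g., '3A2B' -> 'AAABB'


Expanding each <count><char> pair:
  5H -> 'HHHHH'
  2A -> 'AA'
  1G -> 'G'
  9G -> 'GGGGGGGGG'
  7H -> 'HHHHHHH'

Decoded = HHHHHAAGGGGGGGGGGHHHHHHH


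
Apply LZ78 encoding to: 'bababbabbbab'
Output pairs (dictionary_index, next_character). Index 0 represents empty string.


LZ78 encoding steps:
Dictionary: {0: ''}
Step 1: w='' (idx 0), next='b' -> output (0, 'b'), add 'b' as idx 1
Step 2: w='' (idx 0), next='a' -> output (0, 'a'), add 'a' as idx 2
Step 3: w='b' (idx 1), next='a' -> output (1, 'a'), add 'ba' as idx 3
Step 4: w='b' (idx 1), next='b' -> output (1, 'b'), add 'bb' as idx 4
Step 5: w='a' (idx 2), next='b' -> output (2, 'b'), add 'ab' as idx 5
Step 6: w='bb' (idx 4), next='a' -> output (4, 'a'), add 'bba' as idx 6
Step 7: w='b' (idx 1), end of input -> output (1, '')


Encoded: [(0, 'b'), (0, 'a'), (1, 'a'), (1, 'b'), (2, 'b'), (4, 'a'), (1, '')]


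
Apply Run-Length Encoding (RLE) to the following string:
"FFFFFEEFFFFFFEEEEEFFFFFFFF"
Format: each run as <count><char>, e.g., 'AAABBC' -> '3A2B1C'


Scanning runs left to right:
  i=0: run of 'F' x 5 -> '5F'
  i=5: run of 'E' x 2 -> '2E'
  i=7: run of 'F' x 6 -> '6F'
  i=13: run of 'E' x 5 -> '5E'
  i=18: run of 'F' x 8 -> '8F'

RLE = 5F2E6F5E8F


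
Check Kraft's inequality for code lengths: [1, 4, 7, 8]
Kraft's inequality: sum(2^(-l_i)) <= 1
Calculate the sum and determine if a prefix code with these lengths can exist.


Sum = 2^(-1) + 2^(-4) + 2^(-7) + 2^(-8)
    = 0.5 + 0.0625 + 0.0078125 + 0.00390625
    = 147/256 = 0.57421875
Since 0.57421875 <= 1, Kraft's inequality IS satisfied.
A prefix code with these lengths CAN exist.

Kraft sum = 0.57421875. Satisfied.


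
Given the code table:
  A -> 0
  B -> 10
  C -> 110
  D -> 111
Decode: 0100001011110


Decoding:
0 -> A
10 -> B
0 -> A
0 -> A
0 -> A
10 -> B
111 -> D
10 -> B


Result: ABAAABDB


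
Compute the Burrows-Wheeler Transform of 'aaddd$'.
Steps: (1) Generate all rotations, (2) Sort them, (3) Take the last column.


Rotations (sorted):
  0: $aaddd -> last char: d
  1: aaddd$ -> last char: $
  2: addd$a -> last char: a
  3: d$aadd -> last char: d
  4: dd$aad -> last char: d
  5: ddd$aa -> last char: a


BWT = d$adda


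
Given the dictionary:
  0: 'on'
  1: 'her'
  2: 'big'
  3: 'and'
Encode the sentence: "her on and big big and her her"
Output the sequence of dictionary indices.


Look up each word in the dictionary:
  'her' -> 1
  'on' -> 0
  'and' -> 3
  'big' -> 2
  'big' -> 2
  'and' -> 3
  'her' -> 1
  'her' -> 1

Encoded: [1, 0, 3, 2, 2, 3, 1, 1]


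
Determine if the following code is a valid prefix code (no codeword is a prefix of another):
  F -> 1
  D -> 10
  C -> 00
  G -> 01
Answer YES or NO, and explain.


Checking each pair (does one codeword prefix another?):
  F='1' vs D='10': prefix -- VIOLATION

NO -- this is NOT a valid prefix code. F (1) is a prefix of D (10).


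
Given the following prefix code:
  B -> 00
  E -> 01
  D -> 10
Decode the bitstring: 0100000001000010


Decoding step by step:
Bits 01 -> E
Bits 00 -> B
Bits 00 -> B
Bits 00 -> B
Bits 01 -> E
Bits 00 -> B
Bits 00 -> B
Bits 10 -> D


Decoded message: EBBBEBBD


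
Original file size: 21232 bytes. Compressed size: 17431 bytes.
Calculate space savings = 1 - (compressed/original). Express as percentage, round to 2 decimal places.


ratio = compressed/original = 17431/21232 = 0.820978
savings = 1 - ratio = 1 - 0.820978 = 0.179022
as a percentage: 0.179022 * 100 = 17.9%

Space savings = 1 - 17431/21232 = 17.9%


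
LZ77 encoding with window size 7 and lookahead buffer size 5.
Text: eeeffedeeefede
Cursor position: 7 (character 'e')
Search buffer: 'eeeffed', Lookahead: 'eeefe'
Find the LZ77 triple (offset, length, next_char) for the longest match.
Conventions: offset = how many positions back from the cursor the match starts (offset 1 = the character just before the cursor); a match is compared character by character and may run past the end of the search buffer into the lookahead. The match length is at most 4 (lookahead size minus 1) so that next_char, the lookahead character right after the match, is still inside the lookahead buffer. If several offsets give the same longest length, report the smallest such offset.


Try each offset into the search buffer:
  offset=1 (pos 6, char 'd'): match length 0
  offset=2 (pos 5, char 'e'): match length 1
  offset=3 (pos 4, char 'f'): match length 0
  offset=4 (pos 3, char 'f'): match length 0
  offset=5 (pos 2, char 'e'): match length 1
  offset=6 (pos 1, char 'e'): match length 2
  offset=7 (pos 0, char 'e'): match length 4
Longest match has length 4 at offset 7.
next_char = character at position 7 + 4 = 11 -> 'e'

Best match: offset=7, length=4 (matching 'eeef' starting at position 0)
LZ77 triple: (7, 4, 'e')


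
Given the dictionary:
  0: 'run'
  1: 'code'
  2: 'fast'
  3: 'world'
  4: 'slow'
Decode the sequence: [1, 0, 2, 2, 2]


Look up each index in the dictionary:
  1 -> 'code'
  0 -> 'run'
  2 -> 'fast'
  2 -> 'fast'
  2 -> 'fast'

Decoded: "code run fast fast fast"


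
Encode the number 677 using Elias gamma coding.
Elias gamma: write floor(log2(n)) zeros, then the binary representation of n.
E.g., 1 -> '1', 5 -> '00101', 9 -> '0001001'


num_bits = floor(log2(677)) + 1 = 10
leading_zeros = num_bits - 1 = 9
binary(677) = 1010100101

Elias gamma(677) = '000000000' + '1010100101' = 0000000001010100101 (19 bits)


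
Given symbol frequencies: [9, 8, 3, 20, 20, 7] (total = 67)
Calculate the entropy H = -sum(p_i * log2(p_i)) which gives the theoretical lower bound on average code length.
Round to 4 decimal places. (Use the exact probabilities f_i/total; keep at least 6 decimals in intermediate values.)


Per-symbol terms -p_i * log2(p_i) with p_i = f_i/67:
  p = 9/67 = 0.134328: log2(p) = -2.896164, -p*log2(p) = 0.389037
  p = 8/67 = 0.119403: log2(p) = -3.066089, -p*log2(p) = 0.366100
  p = 3/67 = 0.044776: log2(p) = -4.481127, -p*log2(p) = 0.200647
  p = 20/67 = 0.298507: log2(p) = -1.744161, -p*log2(p) = 0.520645
  p = 20/67 = 0.298507: log2(p) = -1.744161, -p*log2(p) = 0.520645
  p = 7/67 = 0.104478: log2(p) = -3.258734, -p*log2(p) = 0.340465
H = 0.389037 + 0.366100 + 0.200647 + 0.520645 + 0.520645 + 0.340465 = 2.337539

H = 2.3375 bits/symbol


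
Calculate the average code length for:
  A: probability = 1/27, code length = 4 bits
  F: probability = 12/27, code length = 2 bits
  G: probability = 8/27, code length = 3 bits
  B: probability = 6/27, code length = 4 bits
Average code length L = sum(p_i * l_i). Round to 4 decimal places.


Weighted contributions p_i * l_i:
  A: (1/27) * 4 = 4/27
  F: (12/27) * 2 = 24/27
  G: (8/27) * 3 = 24/27
  B: (6/27) * 4 = 24/27
Sum = (4 + 24 + 24 + 24)/27 = 76/27

L = 76/27 = 2.8148 bits/symbol


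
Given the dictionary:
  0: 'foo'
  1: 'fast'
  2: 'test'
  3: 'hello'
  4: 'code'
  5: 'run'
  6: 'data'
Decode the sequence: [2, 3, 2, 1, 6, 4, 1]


Look up each index in the dictionary:
  2 -> 'test'
  3 -> 'hello'
  2 -> 'test'
  1 -> 'fast'
  6 -> 'data'
  4 -> 'code'
  1 -> 'fast'

Decoded: "test hello test fast data code fast"


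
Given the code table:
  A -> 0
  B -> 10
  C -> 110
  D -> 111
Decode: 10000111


Decoding:
10 -> B
0 -> A
0 -> A
0 -> A
111 -> D


Result: BAAAD


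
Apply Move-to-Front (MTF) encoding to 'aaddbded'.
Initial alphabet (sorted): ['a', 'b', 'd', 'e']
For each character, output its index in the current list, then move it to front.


MTF encoding:
'a': index 0 in ['a', 'b', 'd', 'e'] -> ['a', 'b', 'd', 'e']
'a': index 0 in ['a', 'b', 'd', 'e'] -> ['a', 'b', 'd', 'e']
'd': index 2 in ['a', 'b', 'd', 'e'] -> ['d', 'a', 'b', 'e']
'd': index 0 in ['d', 'a', 'b', 'e'] -> ['d', 'a', 'b', 'e']
'b': index 2 in ['d', 'a', 'b', 'e'] -> ['b', 'd', 'a', 'e']
'd': index 1 in ['b', 'd', 'a', 'e'] -> ['d', 'b', 'a', 'e']
'e': index 3 in ['d', 'b', 'a', 'e'] -> ['e', 'd', 'b', 'a']
'd': index 1 in ['e', 'd', 'b', 'a'] -> ['d', 'e', 'b', 'a']


Output: [0, 0, 2, 0, 2, 1, 3, 1]


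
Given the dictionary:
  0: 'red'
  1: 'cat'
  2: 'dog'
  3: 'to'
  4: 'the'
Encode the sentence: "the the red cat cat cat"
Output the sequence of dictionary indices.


Look up each word in the dictionary:
  'the' -> 4
  'the' -> 4
  'red' -> 0
  'cat' -> 1
  'cat' -> 1
  'cat' -> 1

Encoded: [4, 4, 0, 1, 1, 1]


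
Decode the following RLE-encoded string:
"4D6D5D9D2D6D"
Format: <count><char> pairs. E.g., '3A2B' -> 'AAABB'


Expanding each <count><char> pair:
  4D -> 'DDDD'
  6D -> 'DDDDDD'
  5D -> 'DDDDD'
  9D -> 'DDDDDDDDD'
  2D -> 'DD'
  6D -> 'DDDDDD'

Decoded = DDDDDDDDDDDDDDDDDDDDDDDDDDDDDDDD


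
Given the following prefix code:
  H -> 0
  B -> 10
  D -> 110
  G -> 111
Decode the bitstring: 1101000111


Decoding step by step:
Bits 110 -> D
Bits 10 -> B
Bits 0 -> H
Bits 0 -> H
Bits 111 -> G


Decoded message: DBHHG


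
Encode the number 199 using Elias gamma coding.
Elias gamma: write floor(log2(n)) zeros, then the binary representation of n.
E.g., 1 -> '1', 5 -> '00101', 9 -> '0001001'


num_bits = floor(log2(199)) + 1 = 8
leading_zeros = num_bits - 1 = 7
binary(199) = 11000111

Elias gamma(199) = '0000000' + '11000111' = 000000011000111 (15 bits)


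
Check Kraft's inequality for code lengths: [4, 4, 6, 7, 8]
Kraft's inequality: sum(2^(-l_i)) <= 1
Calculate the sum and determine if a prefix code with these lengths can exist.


Sum = 2^(-4) + 2^(-4) + 2^(-6) + 2^(-7) + 2^(-8)
    = 0.0625 + 0.0625 + 0.015625 + 0.0078125 + 0.00390625
    = 39/256 = 0.15234375
Since 0.15234375 <= 1, Kraft's inequality IS satisfied.
A prefix code with these lengths CAN exist.

Kraft sum = 0.15234375. Satisfied.


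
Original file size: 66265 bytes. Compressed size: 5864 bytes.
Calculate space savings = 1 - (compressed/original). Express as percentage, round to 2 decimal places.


ratio = compressed/original = 5864/66265 = 0.088493
savings = 1 - ratio = 1 - 0.088493 = 0.911507
as a percentage: 0.911507 * 100 = 91.15%

Space savings = 1 - 5864/66265 = 91.15%


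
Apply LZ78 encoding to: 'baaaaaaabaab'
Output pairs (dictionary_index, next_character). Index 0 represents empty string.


LZ78 encoding steps:
Dictionary: {0: ''}
Step 1: w='' (idx 0), next='b' -> output (0, 'b'), add 'b' as idx 1
Step 2: w='' (idx 0), next='a' -> output (0, 'a'), add 'a' as idx 2
Step 3: w='a' (idx 2), next='a' -> output (2, 'a'), add 'aa' as idx 3
Step 4: w='aa' (idx 3), next='a' -> output (3, 'a'), add 'aaa' as idx 4
Step 5: w='a' (idx 2), next='b' -> output (2, 'b'), add 'ab' as idx 5
Step 6: w='aa' (idx 3), next='b' -> output (3, 'b'), add 'aab' as idx 6


Encoded: [(0, 'b'), (0, 'a'), (2, 'a'), (3, 'a'), (2, 'b'), (3, 'b')]


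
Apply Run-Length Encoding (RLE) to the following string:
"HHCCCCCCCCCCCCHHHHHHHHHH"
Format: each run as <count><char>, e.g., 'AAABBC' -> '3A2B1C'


Scanning runs left to right:
  i=0: run of 'H' x 2 -> '2H'
  i=2: run of 'C' x 12 -> '12C'
  i=14: run of 'H' x 10 -> '10H'

RLE = 2H12C10H


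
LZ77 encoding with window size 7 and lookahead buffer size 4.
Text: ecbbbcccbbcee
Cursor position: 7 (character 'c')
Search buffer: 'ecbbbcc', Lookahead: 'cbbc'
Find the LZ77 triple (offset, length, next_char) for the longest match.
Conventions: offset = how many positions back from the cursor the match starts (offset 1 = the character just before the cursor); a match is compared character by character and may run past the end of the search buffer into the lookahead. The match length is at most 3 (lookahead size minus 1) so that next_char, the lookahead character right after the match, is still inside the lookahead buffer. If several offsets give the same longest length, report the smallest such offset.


Try each offset into the search buffer:
  offset=1 (pos 6, char 'c'): match length 1
  offset=2 (pos 5, char 'c'): match length 1
  offset=3 (pos 4, char 'b'): match length 0
  offset=4 (pos 3, char 'b'): match length 0
  offset=5 (pos 2, char 'b'): match length 0
  offset=6 (pos 1, char 'c'): match length 3
  offset=7 (pos 0, char 'e'): match length 0
Longest match has length 3 at offset 6.
next_char = character at position 7 + 3 = 10 -> 'c'

Best match: offset=6, length=3 (matching 'cbb' starting at position 1)
LZ77 triple: (6, 3, 'c')


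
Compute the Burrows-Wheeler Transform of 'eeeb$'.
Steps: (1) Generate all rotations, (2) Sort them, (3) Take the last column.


Rotations (sorted):
  0: $eeeb -> last char: b
  1: b$eee -> last char: e
  2: eb$ee -> last char: e
  3: eeb$e -> last char: e
  4: eeeb$ -> last char: $


BWT = beee$


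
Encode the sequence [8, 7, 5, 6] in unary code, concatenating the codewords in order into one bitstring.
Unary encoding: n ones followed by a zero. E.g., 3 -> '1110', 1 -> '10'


Encode each number as n ones followed by a terminating 0:
  8 -> 111111110 (9 bits)
  7 -> 11111110 (8 bits)
  5 -> 111110 (6 bits)
  6 -> 1111110 (7 bits)
Total length = 9 + 8 + 6 + 7 = 30 bits.

Unary([8, 7, 5, 6]) = 111111110111111101111101111110 (30 bits)


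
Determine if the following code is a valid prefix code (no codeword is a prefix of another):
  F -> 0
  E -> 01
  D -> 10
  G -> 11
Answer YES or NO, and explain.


Checking each pair (does one codeword prefix another?):
  F='0' vs E='01': prefix -- VIOLATION

NO -- this is NOT a valid prefix code. F (0) is a prefix of E (01).


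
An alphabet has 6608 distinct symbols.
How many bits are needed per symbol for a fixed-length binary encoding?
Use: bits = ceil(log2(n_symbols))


log2(6608) = 12.69
Bracket: 2^12 = 4096 < 6608 <= 2^13 = 8192
So ceil(log2(6608)) = 13

bits = ceil(log2(6608)) = ceil(12.69) = 13 bits


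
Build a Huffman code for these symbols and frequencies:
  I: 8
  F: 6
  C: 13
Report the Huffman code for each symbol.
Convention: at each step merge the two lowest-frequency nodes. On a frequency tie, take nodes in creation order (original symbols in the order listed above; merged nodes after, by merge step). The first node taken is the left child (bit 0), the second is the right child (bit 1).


Huffman tree construction:
Step 1: Merge F(6) + I(8) = 14
Step 2: Merge C(13) + (F+I)(14) = 27
Read each symbol's code off the tree from the root (left child = 0, right child = 1).

Codes:
  I: 11 (length 2)
  F: 10 (length 2)
  C: 0 (length 1)
Average code length: 41/27 = 1.5185 bits/symbol


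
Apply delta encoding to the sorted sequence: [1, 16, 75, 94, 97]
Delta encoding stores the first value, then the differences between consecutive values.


First value: 1
Deltas:
  16 - 1 = 15
  75 - 16 = 59
  94 - 75 = 19
  97 - 94 = 3


Delta encoded: [1, 15, 59, 19, 3]


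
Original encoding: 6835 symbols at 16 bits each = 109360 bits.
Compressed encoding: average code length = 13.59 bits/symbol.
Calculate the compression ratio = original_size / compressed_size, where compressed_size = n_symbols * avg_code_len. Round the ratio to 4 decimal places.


original_size = n_symbols * orig_bits = 6835 * 16 = 109360 bits
compressed_size = n_symbols * avg_code_len = 6835 * 13.59 = 92887.65 bits
ratio = original_size / compressed_size = 109360 / 92887.65 = 1.1773

Compression ratio = 1.1773


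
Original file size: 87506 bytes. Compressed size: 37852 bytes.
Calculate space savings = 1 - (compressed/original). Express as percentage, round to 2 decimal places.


ratio = compressed/original = 37852/87506 = 0.432565
savings = 1 - ratio = 1 - 0.432565 = 0.567435
as a percentage: 0.567435 * 100 = 56.74%

Space savings = 1 - 37852/87506 = 56.74%


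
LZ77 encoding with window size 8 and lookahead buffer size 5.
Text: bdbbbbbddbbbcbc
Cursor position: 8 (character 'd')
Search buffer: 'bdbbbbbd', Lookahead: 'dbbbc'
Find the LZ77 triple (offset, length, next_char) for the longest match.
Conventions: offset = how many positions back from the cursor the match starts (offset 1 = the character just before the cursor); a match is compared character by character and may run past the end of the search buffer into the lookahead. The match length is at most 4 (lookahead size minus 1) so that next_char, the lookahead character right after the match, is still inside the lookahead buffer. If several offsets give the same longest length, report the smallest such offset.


Try each offset into the search buffer:
  offset=1 (pos 7, char 'd'): match length 1
  offset=2 (pos 6, char 'b'): match length 0
  offset=3 (pos 5, char 'b'): match length 0
  offset=4 (pos 4, char 'b'): match length 0
  offset=5 (pos 3, char 'b'): match length 0
  offset=6 (pos 2, char 'b'): match length 0
  offset=7 (pos 1, char 'd'): match length 4
  offset=8 (pos 0, char 'b'): match length 0
Longest match has length 4 at offset 7.
next_char = character at position 8 + 4 = 12 -> 'c'

Best match: offset=7, length=4 (matching 'dbbb' starting at position 1)
LZ77 triple: (7, 4, 'c')


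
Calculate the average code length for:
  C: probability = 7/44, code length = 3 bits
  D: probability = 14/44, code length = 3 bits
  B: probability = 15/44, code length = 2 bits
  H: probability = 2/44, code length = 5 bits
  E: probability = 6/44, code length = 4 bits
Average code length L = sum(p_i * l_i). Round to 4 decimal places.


Weighted contributions p_i * l_i:
  C: (7/44) * 3 = 21/44
  D: (14/44) * 3 = 42/44
  B: (15/44) * 2 = 30/44
  H: (2/44) * 5 = 10/44
  E: (6/44) * 4 = 24/44
Sum = (21 + 42 + 30 + 10 + 24)/44 = 127/44

L = 127/44 = 2.8864 bits/symbol


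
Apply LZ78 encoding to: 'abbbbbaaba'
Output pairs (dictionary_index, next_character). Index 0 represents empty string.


LZ78 encoding steps:
Dictionary: {0: ''}
Step 1: w='' (idx 0), next='a' -> output (0, 'a'), add 'a' as idx 1
Step 2: w='' (idx 0), next='b' -> output (0, 'b'), add 'b' as idx 2
Step 3: w='b' (idx 2), next='b' -> output (2, 'b'), add 'bb' as idx 3
Step 4: w='bb' (idx 3), next='a' -> output (3, 'a'), add 'bba' as idx 4
Step 5: w='a' (idx 1), next='b' -> output (1, 'b'), add 'ab' as idx 5
Step 6: w='a' (idx 1), end of input -> output (1, '')


Encoded: [(0, 'a'), (0, 'b'), (2, 'b'), (3, 'a'), (1, 'b'), (1, '')]


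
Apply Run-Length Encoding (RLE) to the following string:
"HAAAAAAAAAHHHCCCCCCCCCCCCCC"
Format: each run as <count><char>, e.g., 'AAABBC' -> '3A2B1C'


Scanning runs left to right:
  i=0: run of 'H' x 1 -> '1H'
  i=1: run of 'A' x 9 -> '9A'
  i=10: run of 'H' x 3 -> '3H'
  i=13: run of 'C' x 14 -> '14C'

RLE = 1H9A3H14C


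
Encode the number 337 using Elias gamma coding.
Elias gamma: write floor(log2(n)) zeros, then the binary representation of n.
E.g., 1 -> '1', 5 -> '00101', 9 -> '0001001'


num_bits = floor(log2(337)) + 1 = 9
leading_zeros = num_bits - 1 = 8
binary(337) = 101010001

Elias gamma(337) = '00000000' + '101010001' = 00000000101010001 (17 bits)


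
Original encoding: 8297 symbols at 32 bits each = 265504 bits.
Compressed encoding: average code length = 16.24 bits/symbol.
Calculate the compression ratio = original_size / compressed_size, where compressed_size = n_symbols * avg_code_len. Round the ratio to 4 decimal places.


original_size = n_symbols * orig_bits = 8297 * 32 = 265504 bits
compressed_size = n_symbols * avg_code_len = 8297 * 16.24 = 134743.28 bits
ratio = original_size / compressed_size = 265504 / 134743.28 = 1.9704

Compression ratio = 1.9704


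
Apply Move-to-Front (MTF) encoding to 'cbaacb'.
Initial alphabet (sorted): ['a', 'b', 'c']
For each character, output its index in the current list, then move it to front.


MTF encoding:
'c': index 2 in ['a', 'b', 'c'] -> ['c', 'a', 'b']
'b': index 2 in ['c', 'a', 'b'] -> ['b', 'c', 'a']
'a': index 2 in ['b', 'c', 'a'] -> ['a', 'b', 'c']
'a': index 0 in ['a', 'b', 'c'] -> ['a', 'b', 'c']
'c': index 2 in ['a', 'b', 'c'] -> ['c', 'a', 'b']
'b': index 2 in ['c', 'a', 'b'] -> ['b', 'c', 'a']


Output: [2, 2, 2, 0, 2, 2]


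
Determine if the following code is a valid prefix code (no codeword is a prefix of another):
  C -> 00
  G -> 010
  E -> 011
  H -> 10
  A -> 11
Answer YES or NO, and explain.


Checking each pair (does one codeword prefix another?):
  C='00' vs G='010': no prefix
  C='00' vs E='011': no prefix
  C='00' vs H='10': no prefix
  C='00' vs A='11': no prefix
  G='010' vs C='00': no prefix
  G='010' vs E='011': no prefix
  G='010' vs H='10': no prefix
  G='010' vs A='11': no prefix
  E='011' vs C='00': no prefix
  E='011' vs G='010': no prefix
  E='011' vs H='10': no prefix
  E='011' vs A='11': no prefix
  H='10' vs C='00': no prefix
  H='10' vs G='010': no prefix
  H='10' vs E='011': no prefix
  H='10' vs A='11': no prefix
  A='11' vs C='00': no prefix
  A='11' vs G='010': no prefix
  A='11' vs E='011': no prefix
  A='11' vs H='10': no prefix
No violation found over all pairs.

YES -- this is a valid prefix code. No codeword is a prefix of any other codeword.


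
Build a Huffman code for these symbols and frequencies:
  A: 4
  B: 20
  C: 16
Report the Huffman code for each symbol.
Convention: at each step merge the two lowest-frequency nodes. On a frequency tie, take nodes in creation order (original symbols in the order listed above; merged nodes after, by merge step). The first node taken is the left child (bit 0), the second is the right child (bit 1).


Huffman tree construction:
Step 1: Merge A(4) + C(16) = 20
Step 2: Merge B(20) + (A+C)(20) = 40
Read each symbol's code off the tree from the root (left child = 0, right child = 1).

Codes:
  A: 10 (length 2)
  B: 0 (length 1)
  C: 11 (length 2)
Average code length: 60/40 = 1.5000 bits/symbol


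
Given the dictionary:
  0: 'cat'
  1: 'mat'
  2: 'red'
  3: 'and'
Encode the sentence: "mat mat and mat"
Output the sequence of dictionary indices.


Look up each word in the dictionary:
  'mat' -> 1
  'mat' -> 1
  'and' -> 3
  'mat' -> 1

Encoded: [1, 1, 3, 1]


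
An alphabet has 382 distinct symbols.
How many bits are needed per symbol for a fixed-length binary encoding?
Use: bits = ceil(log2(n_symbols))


log2(382) = 8.5774
Bracket: 2^8 = 256 < 382 <= 2^9 = 512
So ceil(log2(382)) = 9

bits = ceil(log2(382)) = ceil(8.5774) = 9 bits


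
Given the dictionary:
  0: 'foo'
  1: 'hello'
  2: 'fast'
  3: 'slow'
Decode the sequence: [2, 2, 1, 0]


Look up each index in the dictionary:
  2 -> 'fast'
  2 -> 'fast'
  1 -> 'hello'
  0 -> 'foo'

Decoded: "fast fast hello foo"


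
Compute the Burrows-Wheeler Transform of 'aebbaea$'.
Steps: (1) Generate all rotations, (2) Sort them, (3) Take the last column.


Rotations (sorted):
  0: $aebbaea -> last char: a
  1: a$aebbae -> last char: e
  2: aea$aebb -> last char: b
  3: aebbaea$ -> last char: $
  4: baea$aeb -> last char: b
  5: bbaea$ae -> last char: e
  6: ea$aebba -> last char: a
  7: ebbaea$a -> last char: a


BWT = aeb$beaa


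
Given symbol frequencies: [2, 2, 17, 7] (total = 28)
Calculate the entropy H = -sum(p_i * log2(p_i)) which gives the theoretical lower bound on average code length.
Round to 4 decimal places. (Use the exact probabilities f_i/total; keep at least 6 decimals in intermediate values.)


Per-symbol terms -p_i * log2(p_i) with p_i = f_i/28:
  p = 2/28 = 0.071429: log2(p) = -3.807355, -p*log2(p) = 0.271954
  p = 2/28 = 0.071429: log2(p) = -3.807355, -p*log2(p) = 0.271954
  p = 17/28 = 0.607143: log2(p) = -0.719892, -p*log2(p) = 0.437077
  p = 7/28 = 0.250000: log2(p) = -2.000000, -p*log2(p) = 0.500000
H = 0.271954 + 0.271954 + 0.437077 + 0.500000 = 1.480985

H = 1.481 bits/symbol


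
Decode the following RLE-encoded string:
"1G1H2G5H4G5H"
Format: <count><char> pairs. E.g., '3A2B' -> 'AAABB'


Expanding each <count><char> pair:
  1G -> 'G'
  1H -> 'H'
  2G -> 'GG'
  5H -> 'HHHHH'
  4G -> 'GGGG'
  5H -> 'HHHHH'

Decoded = GHGGHHHHHGGGGHHHHH


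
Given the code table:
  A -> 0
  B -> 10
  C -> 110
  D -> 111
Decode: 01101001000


Decoding:
0 -> A
110 -> C
10 -> B
0 -> A
10 -> B
0 -> A
0 -> A


Result: ACBABAA


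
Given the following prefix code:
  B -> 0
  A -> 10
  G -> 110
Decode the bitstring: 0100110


Decoding step by step:
Bits 0 -> B
Bits 10 -> A
Bits 0 -> B
Bits 110 -> G


Decoded message: BABG


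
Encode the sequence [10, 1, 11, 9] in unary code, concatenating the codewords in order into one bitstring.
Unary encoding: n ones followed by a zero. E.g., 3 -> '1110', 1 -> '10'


Encode each number as n ones followed by a terminating 0:
  10 -> 11111111110 (11 bits)
  1 -> 10 (2 bits)
  11 -> 111111111110 (12 bits)
  9 -> 1111111110 (10 bits)
Total length = 11 + 2 + 12 + 10 = 35 bits.

Unary([10, 1, 11, 9]) = 11111111110101111111111101111111110 (35 bits)


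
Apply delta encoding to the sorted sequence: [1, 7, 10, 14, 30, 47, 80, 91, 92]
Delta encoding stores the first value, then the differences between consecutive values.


First value: 1
Deltas:
  7 - 1 = 6
  10 - 7 = 3
  14 - 10 = 4
  30 - 14 = 16
  47 - 30 = 17
  80 - 47 = 33
  91 - 80 = 11
  92 - 91 = 1


Delta encoded: [1, 6, 3, 4, 16, 17, 33, 11, 1]


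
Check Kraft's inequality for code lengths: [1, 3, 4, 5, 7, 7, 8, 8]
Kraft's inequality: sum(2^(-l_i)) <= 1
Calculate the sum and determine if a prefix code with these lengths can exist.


Sum = 2^(-1) + 2^(-3) + 2^(-4) + 2^(-5) + 2^(-7) + 2^(-7) + 2^(-8) + 2^(-8)
    = 0.5 + 0.125 + 0.0625 + 0.03125 + 0.0078125 + 0.0078125 + 0.00390625 + 0.00390625
    = 190/256 = 0.7421875
Since 0.7421875 <= 1, Kraft's inequality IS satisfied.
A prefix code with these lengths CAN exist.

Kraft sum = 0.7421875. Satisfied.


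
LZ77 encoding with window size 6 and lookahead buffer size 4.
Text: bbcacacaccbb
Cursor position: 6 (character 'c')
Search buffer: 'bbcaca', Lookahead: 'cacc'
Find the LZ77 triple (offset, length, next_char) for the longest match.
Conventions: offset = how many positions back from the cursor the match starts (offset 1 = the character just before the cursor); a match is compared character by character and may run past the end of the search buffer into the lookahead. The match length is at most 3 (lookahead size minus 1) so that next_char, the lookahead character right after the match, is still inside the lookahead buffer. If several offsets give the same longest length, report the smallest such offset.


Try each offset into the search buffer:
  offset=1 (pos 5, char 'a'): match length 0
  offset=2 (pos 4, char 'c'): match length 3
  offset=3 (pos 3, char 'a'): match length 0
  offset=4 (pos 2, char 'c'): match length 3
  offset=5 (pos 1, char 'b'): match length 0
  offset=6 (pos 0, char 'b'): match length 0
Longest match has length 3, found at offsets 2, 4; take the smallest, offset 2.
next_char = character at position 6 + 3 = 9 -> 'c'

Best match: offset=2, length=3 (matching 'cac' starting at position 4)
LZ77 triple: (2, 3, 'c')
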